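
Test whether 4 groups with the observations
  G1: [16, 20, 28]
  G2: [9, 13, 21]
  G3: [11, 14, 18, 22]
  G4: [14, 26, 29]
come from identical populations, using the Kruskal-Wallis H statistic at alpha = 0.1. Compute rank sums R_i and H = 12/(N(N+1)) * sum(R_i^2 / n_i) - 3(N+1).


Step 1: Combine all N = 13 observations and assign midranks.
sorted (value, group, rank): (9,G2,1), (11,G3,2), (13,G2,3), (14,G3,4.5), (14,G4,4.5), (16,G1,6), (18,G3,7), (20,G1,8), (21,G2,9), (22,G3,10), (26,G4,11), (28,G1,12), (29,G4,13)
Step 2: Sum ranks within each group.
R_1 = 26 (n_1 = 3)
R_2 = 13 (n_2 = 3)
R_3 = 23.5 (n_3 = 4)
R_4 = 28.5 (n_4 = 3)
Step 3: H = 12/(N(N+1)) * sum(R_i^2/n_i) - 3(N+1)
     = 12/(13*14) * (26^2/3 + 13^2/3 + 23.5^2/4 + 28.5^2/3) - 3*14
     = 0.065934 * 690.479 - 42
     = 3.526099.
Step 4: Ties present; correction factor C = 1 - 6/(13^3 - 13) = 0.997253. Corrected H = 3.526099 / 0.997253 = 3.535813.
Step 5: Under H0, H ~ chi^2(3); p-value = 0.316147.
Step 6: alpha = 0.1. fail to reject H0.

H = 3.5358, df = 3, p = 0.316147, fail to reject H0.


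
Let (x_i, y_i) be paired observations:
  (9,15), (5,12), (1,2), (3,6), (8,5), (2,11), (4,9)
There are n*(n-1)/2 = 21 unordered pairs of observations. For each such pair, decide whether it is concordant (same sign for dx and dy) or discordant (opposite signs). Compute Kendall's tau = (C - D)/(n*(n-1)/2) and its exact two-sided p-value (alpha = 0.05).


Step 1: Enumerate the 21 unordered pairs (i,j) with i<j and classify each by sign(x_j-x_i) * sign(y_j-y_i).
  (1,2):dx=-4,dy=-3->C; (1,3):dx=-8,dy=-13->C; (1,4):dx=-6,dy=-9->C; (1,5):dx=-1,dy=-10->C
  (1,6):dx=-7,dy=-4->C; (1,7):dx=-5,dy=-6->C; (2,3):dx=-4,dy=-10->C; (2,4):dx=-2,dy=-6->C
  (2,5):dx=+3,dy=-7->D; (2,6):dx=-3,dy=-1->C; (2,7):dx=-1,dy=-3->C; (3,4):dx=+2,dy=+4->C
  (3,5):dx=+7,dy=+3->C; (3,6):dx=+1,dy=+9->C; (3,7):dx=+3,dy=+7->C; (4,5):dx=+5,dy=-1->D
  (4,6):dx=-1,dy=+5->D; (4,7):dx=+1,dy=+3->C; (5,6):dx=-6,dy=+6->D; (5,7):dx=-4,dy=+4->D
  (6,7):dx=+2,dy=-2->D
Step 2: C = 15, D = 6, total pairs = 21.
Step 3: tau = (C - D)/(n(n-1)/2) = (15 - 6)/21 = 0.428571.
Step 4: Exact two-sided p-value (enumerate n! = 5040 permutations of y under H0): p = 0.238889.
Step 5: alpha = 0.05. fail to reject H0.

tau_b = 0.4286 (C=15, D=6), p = 0.238889, fail to reject H0.


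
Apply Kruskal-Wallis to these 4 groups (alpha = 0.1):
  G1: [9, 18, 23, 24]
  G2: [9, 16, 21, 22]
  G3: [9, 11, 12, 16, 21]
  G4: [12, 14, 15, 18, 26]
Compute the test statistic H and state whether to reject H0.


Step 1: Combine all N = 18 observations and assign midranks.
sorted (value, group, rank): (9,G1,2), (9,G2,2), (9,G3,2), (11,G3,4), (12,G3,5.5), (12,G4,5.5), (14,G4,7), (15,G4,8), (16,G2,9.5), (16,G3,9.5), (18,G1,11.5), (18,G4,11.5), (21,G2,13.5), (21,G3,13.5), (22,G2,15), (23,G1,16), (24,G1,17), (26,G4,18)
Step 2: Sum ranks within each group.
R_1 = 46.5 (n_1 = 4)
R_2 = 40 (n_2 = 4)
R_3 = 34.5 (n_3 = 5)
R_4 = 50 (n_4 = 5)
Step 3: H = 12/(N(N+1)) * sum(R_i^2/n_i) - 3(N+1)
     = 12/(18*19) * (46.5^2/4 + 40^2/4 + 34.5^2/5 + 50^2/5) - 3*19
     = 0.035088 * 1678.61 - 57
     = 1.898684.
Step 4: Ties present; correction factor C = 1 - 48/(18^3 - 18) = 0.991744. Corrected H = 1.898684 / 0.991744 = 1.914490.
Step 5: Under H0, H ~ chi^2(3); p-value = 0.590343.
Step 6: alpha = 0.1. fail to reject H0.

H = 1.9145, df = 3, p = 0.590343, fail to reject H0.


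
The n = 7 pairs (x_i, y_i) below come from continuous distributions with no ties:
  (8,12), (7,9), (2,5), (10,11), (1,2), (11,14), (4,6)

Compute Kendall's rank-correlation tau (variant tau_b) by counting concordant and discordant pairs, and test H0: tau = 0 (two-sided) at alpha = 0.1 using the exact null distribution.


Step 1: Enumerate the 21 unordered pairs (i,j) with i<j and classify each by sign(x_j-x_i) * sign(y_j-y_i).
  (1,2):dx=-1,dy=-3->C; (1,3):dx=-6,dy=-7->C; (1,4):dx=+2,dy=-1->D; (1,5):dx=-7,dy=-10->C
  (1,6):dx=+3,dy=+2->C; (1,7):dx=-4,dy=-6->C; (2,3):dx=-5,dy=-4->C; (2,4):dx=+3,dy=+2->C
  (2,5):dx=-6,dy=-7->C; (2,6):dx=+4,dy=+5->C; (2,7):dx=-3,dy=-3->C; (3,4):dx=+8,dy=+6->C
  (3,5):dx=-1,dy=-3->C; (3,6):dx=+9,dy=+9->C; (3,7):dx=+2,dy=+1->C; (4,5):dx=-9,dy=-9->C
  (4,6):dx=+1,dy=+3->C; (4,7):dx=-6,dy=-5->C; (5,6):dx=+10,dy=+12->C; (5,7):dx=+3,dy=+4->C
  (6,7):dx=-7,dy=-8->C
Step 2: C = 20, D = 1, total pairs = 21.
Step 3: tau = (C - D)/(n(n-1)/2) = (20 - 1)/21 = 0.904762.
Step 4: Exact two-sided p-value (enumerate n! = 5040 permutations of y under H0): p = 0.002778.
Step 5: alpha = 0.1. reject H0.

tau_b = 0.9048 (C=20, D=1), p = 0.002778, reject H0.


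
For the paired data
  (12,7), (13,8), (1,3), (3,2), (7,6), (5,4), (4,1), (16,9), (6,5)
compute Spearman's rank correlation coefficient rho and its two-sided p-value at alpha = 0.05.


Step 1: Rank x and y separately (midranks; no ties here).
rank(x): 12->7, 13->8, 1->1, 3->2, 7->6, 5->4, 4->3, 16->9, 6->5
rank(y): 7->7, 8->8, 3->3, 2->2, 6->6, 4->4, 1->1, 9->9, 5->5
Step 2: d_i = R_x(i) - R_y(i); compute d_i^2.
  (7-7)^2=0, (8-8)^2=0, (1-3)^2=4, (2-2)^2=0, (6-6)^2=0, (4-4)^2=0, (3-1)^2=4, (9-9)^2=0, (5-5)^2=0
sum(d^2) = 8.
Step 3: rho = 1 - 6*8 / (9*(9^2 - 1)) = 1 - 48/720 = 0.933333.
Step 4: Under H0, t = rho * sqrt((n-2)/(1-rho^2)) = 6.8783 ~ t(7).
Step 5: Two-sided p-value from the t-distribution with 7 df = 0.000236.
Step 6: alpha = 0.05. reject H0.

rho = 0.9333, p = 0.000236, reject H0 at alpha = 0.05.


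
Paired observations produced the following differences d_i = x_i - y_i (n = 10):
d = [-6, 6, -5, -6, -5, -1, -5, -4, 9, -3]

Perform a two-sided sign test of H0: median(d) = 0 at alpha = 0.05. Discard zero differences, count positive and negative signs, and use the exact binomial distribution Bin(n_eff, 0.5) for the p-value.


Step 1: Discard zero differences. Original n = 10; n_eff = number of nonzero differences = 10.
Nonzero differences (with sign): -6, +6, -5, -6, -5, -1, -5, -4, +9, -3
Step 2: Count signs: positive = 2, negative = 8.
Step 3: Under H0: P(positive) = 0.5, so the number of positives S ~ Bin(10, 0.5).
Step 4: Two-sided exact p-value = sum of Bin(10,0.5) probabilities at or below the observed probability = 0.109375.
Step 5: alpha = 0.05. fail to reject H0.

n_eff = 10, pos = 2, neg = 8, p = 0.109375, fail to reject H0.


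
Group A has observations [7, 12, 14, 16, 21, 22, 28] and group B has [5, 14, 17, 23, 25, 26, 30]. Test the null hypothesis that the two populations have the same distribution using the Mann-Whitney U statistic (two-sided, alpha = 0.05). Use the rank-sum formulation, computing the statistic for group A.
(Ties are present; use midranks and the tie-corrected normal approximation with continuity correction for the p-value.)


Step 1: Combine and sort all 14 observations; assign midranks.
sorted (value, group): (5,Y), (7,X), (12,X), (14,X), (14,Y), (16,X), (17,Y), (21,X), (22,X), (23,Y), (25,Y), (26,Y), (28,X), (30,Y)
ranks: 5->1, 7->2, 12->3, 14->4.5, 14->4.5, 16->6, 17->7, 21->8, 22->9, 23->10, 25->11, 26->12, 28->13, 30->14
Step 2: Rank sum for X: R1 = 2 + 3 + 4.5 + 6 + 8 + 9 + 13 = 45.5.
Step 3: U_X = R1 - n1(n1+1)/2 = 45.5 - 7*8/2 = 45.5 - 28 = 17.5.
       U_Y = n1*n2 - U_X = 49 - 17.5 = 31.5.
Step 4: Ties are present, so use the tie-corrected normal approximation (with continuity correction) for the p-value.
Step 5: p-value = 0.405717; compare to alpha = 0.05. fail to reject H0.

U_X = 17.5, p = 0.405717, fail to reject H0 at alpha = 0.05.


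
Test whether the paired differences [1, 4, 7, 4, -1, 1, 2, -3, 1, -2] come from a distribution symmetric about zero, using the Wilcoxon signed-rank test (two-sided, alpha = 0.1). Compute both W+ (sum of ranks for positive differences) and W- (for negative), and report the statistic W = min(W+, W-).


Step 1: Drop any zero differences (none here) and take |d_i|.
|d| = [1, 4, 7, 4, 1, 1, 2, 3, 1, 2]
Step 2: Midrank |d_i| (ties get averaged ranks).
ranks: |1|->2.5, |4|->8.5, |7|->10, |4|->8.5, |1|->2.5, |1|->2.5, |2|->5.5, |3|->7, |1|->2.5, |2|->5.5
Step 3: Attach original signs; sum ranks with positive sign and with negative sign.
W+ = 2.5 + 8.5 + 10 + 8.5 + 2.5 + 5.5 + 2.5 = 40
W- = 2.5 + 7 + 5.5 = 15
(Check: W+ + W- = 55 should equal n(n+1)/2 = 55.)
Step 4: Test statistic W = min(W+, W-) = 15.
Step 5: Ties in |d|, so use the tie-corrected normal approximation.
        E[W] = n(n+1)/4 = 10*11/4 = 27.5.
        Tie groups: |d|=1 (t=4), |d|=2 (t=2), |d|=4 (t=2); sum(t^3 - t) = 72.
        Var[W] = n(n+1)(2n+1)/24 - sum(t^3-t)/48 = 2310/24 - 72/48 = 94.75.
        z = (W - E[W]) / sqrt(Var[W]) = (15 - 27.5) / 9.7340 = -1.2842.
        Two-sided p = 2*Phi(z) = 0.199085.
Step 6: alpha = 0.1. fail to reject H0.

W+ = 40, W- = 15, W = min = 15, p = 0.199085, fail to reject H0.


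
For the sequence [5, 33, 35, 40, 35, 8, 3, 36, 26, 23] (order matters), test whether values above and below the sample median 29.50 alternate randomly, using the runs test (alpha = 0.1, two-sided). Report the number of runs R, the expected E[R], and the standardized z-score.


Step 1: Compute median = 29.50; label A = above, B = below.
Labels in order: BAAAABBABB  (n_A = 5, n_B = 5)
Step 2: Count runs R = 5.
Step 3: Under H0 (random ordering), E[R] = 2*n_A*n_B/(n_A+n_B) + 1 = 2*5*5/10 + 1 = 6.0000.
        Var[R] = 2*n_A*n_B*(2*n_A*n_B - n_A - n_B) / ((n_A+n_B)^2 * (n_A+n_B-1)) = 2000/900 = 2.2222.
        SD[R] = 1.4907.
Step 4: Continuity-corrected z = (R + 0.5 - E[R]) / SD[R] = (5 + 0.5 - 6.0000) / 1.4907 = -0.3354.
Step 5: Two-sided p-value via normal approximation = 2*(1 - Phi(|z|)) = 0.737316.
Step 6: alpha = 0.1. fail to reject H0.

R = 5, z = -0.3354, p = 0.737316, fail to reject H0.


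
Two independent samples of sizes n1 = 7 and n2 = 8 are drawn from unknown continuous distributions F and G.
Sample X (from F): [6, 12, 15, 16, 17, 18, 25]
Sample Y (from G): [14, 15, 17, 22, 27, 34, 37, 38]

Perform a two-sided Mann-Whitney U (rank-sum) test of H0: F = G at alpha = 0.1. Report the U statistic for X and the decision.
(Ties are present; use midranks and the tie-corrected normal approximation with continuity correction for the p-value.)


Step 1: Combine and sort all 15 observations; assign midranks.
sorted (value, group): (6,X), (12,X), (14,Y), (15,X), (15,Y), (16,X), (17,X), (17,Y), (18,X), (22,Y), (25,X), (27,Y), (34,Y), (37,Y), (38,Y)
ranks: 6->1, 12->2, 14->3, 15->4.5, 15->4.5, 16->6, 17->7.5, 17->7.5, 18->9, 22->10, 25->11, 27->12, 34->13, 37->14, 38->15
Step 2: Rank sum for X: R1 = 1 + 2 + 4.5 + 6 + 7.5 + 9 + 11 = 41.
Step 3: U_X = R1 - n1(n1+1)/2 = 41 - 7*8/2 = 41 - 28 = 13.
       U_Y = n1*n2 - U_X = 56 - 13 = 43.
Step 4: Ties are present, so use the tie-corrected normal approximation (with continuity correction) for the p-value.
Step 5: p-value = 0.092753; compare to alpha = 0.1. reject H0.

U_X = 13, p = 0.092753, reject H0 at alpha = 0.1.


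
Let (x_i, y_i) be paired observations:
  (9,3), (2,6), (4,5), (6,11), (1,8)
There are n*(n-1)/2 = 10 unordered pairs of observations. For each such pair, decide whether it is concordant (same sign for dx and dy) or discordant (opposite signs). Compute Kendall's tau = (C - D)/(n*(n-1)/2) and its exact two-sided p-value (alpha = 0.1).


Step 1: Enumerate the 10 unordered pairs (i,j) with i<j and classify each by sign(x_j-x_i) * sign(y_j-y_i).
  (1,2):dx=-7,dy=+3->D; (1,3):dx=-5,dy=+2->D; (1,4):dx=-3,dy=+8->D; (1,5):dx=-8,dy=+5->D
  (2,3):dx=+2,dy=-1->D; (2,4):dx=+4,dy=+5->C; (2,5):dx=-1,dy=+2->D; (3,4):dx=+2,dy=+6->C
  (3,5):dx=-3,dy=+3->D; (4,5):dx=-5,dy=-3->C
Step 2: C = 3, D = 7, total pairs = 10.
Step 3: tau = (C - D)/(n(n-1)/2) = (3 - 7)/10 = -0.400000.
Step 4: Exact two-sided p-value (enumerate n! = 120 permutations of y under H0): p = 0.483333.
Step 5: alpha = 0.1. fail to reject H0.

tau_b = -0.4000 (C=3, D=7), p = 0.483333, fail to reject H0.


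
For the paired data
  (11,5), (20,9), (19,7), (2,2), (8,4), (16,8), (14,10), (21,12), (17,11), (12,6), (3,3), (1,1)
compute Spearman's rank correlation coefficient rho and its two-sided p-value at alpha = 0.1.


Step 1: Rank x and y separately (midranks; no ties here).
rank(x): 11->5, 20->11, 19->10, 2->2, 8->4, 16->8, 14->7, 21->12, 17->9, 12->6, 3->3, 1->1
rank(y): 5->5, 9->9, 7->7, 2->2, 4->4, 8->8, 10->10, 12->12, 11->11, 6->6, 3->3, 1->1
Step 2: d_i = R_x(i) - R_y(i); compute d_i^2.
  (5-5)^2=0, (11-9)^2=4, (10-7)^2=9, (2-2)^2=0, (4-4)^2=0, (8-8)^2=0, (7-10)^2=9, (12-12)^2=0, (9-11)^2=4, (6-6)^2=0, (3-3)^2=0, (1-1)^2=0
sum(d^2) = 26.
Step 3: rho = 1 - 6*26 / (12*(12^2 - 1)) = 1 - 156/1716 = 0.909091.
Step 4: Under H0, t = rho * sqrt((n-2)/(1-rho^2)) = 6.9007 ~ t(10).
Step 5: Two-sided p-value from the t-distribution with 10 df = 0.000042.
Step 6: alpha = 0.1. reject H0.

rho = 0.9091, p = 0.000042, reject H0 at alpha = 0.1.


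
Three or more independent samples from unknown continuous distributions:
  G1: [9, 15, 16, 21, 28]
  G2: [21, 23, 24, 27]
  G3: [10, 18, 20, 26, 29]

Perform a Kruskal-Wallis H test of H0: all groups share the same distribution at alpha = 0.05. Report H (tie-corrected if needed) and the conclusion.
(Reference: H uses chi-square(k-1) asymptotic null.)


Step 1: Combine all N = 14 observations and assign midranks.
sorted (value, group, rank): (9,G1,1), (10,G3,2), (15,G1,3), (16,G1,4), (18,G3,5), (20,G3,6), (21,G1,7.5), (21,G2,7.5), (23,G2,9), (24,G2,10), (26,G3,11), (27,G2,12), (28,G1,13), (29,G3,14)
Step 2: Sum ranks within each group.
R_1 = 28.5 (n_1 = 5)
R_2 = 38.5 (n_2 = 4)
R_3 = 38 (n_3 = 5)
Step 3: H = 12/(N(N+1)) * sum(R_i^2/n_i) - 3(N+1)
     = 12/(14*15) * (28.5^2/5 + 38.5^2/4 + 38^2/5) - 3*15
     = 0.057143 * 821.812 - 45
     = 1.960714.
Step 4: Ties present; correction factor C = 1 - 6/(14^3 - 14) = 0.997802. Corrected H = 1.960714 / 0.997802 = 1.965033.
Step 5: Under H0, H ~ chi^2(2); p-value = 0.374368.
Step 6: alpha = 0.05. fail to reject H0.

H = 1.9650, df = 2, p = 0.374368, fail to reject H0.


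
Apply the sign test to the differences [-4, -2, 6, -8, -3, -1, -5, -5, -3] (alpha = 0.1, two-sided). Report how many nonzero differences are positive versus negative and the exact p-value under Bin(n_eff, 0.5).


Step 1: Discard zero differences. Original n = 9; n_eff = number of nonzero differences = 9.
Nonzero differences (with sign): -4, -2, +6, -8, -3, -1, -5, -5, -3
Step 2: Count signs: positive = 1, negative = 8.
Step 3: Under H0: P(positive) = 0.5, so the number of positives S ~ Bin(9, 0.5).
Step 4: Two-sided exact p-value = sum of Bin(9,0.5) probabilities at or below the observed probability = 0.039062.
Step 5: alpha = 0.1. reject H0.

n_eff = 9, pos = 1, neg = 8, p = 0.039062, reject H0.


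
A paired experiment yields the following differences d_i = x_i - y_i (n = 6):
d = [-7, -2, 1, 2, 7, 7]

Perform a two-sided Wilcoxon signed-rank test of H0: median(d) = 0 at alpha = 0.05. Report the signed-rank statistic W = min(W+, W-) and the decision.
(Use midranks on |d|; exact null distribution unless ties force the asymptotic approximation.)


Step 1: Drop any zero differences (none here) and take |d_i|.
|d| = [7, 2, 1, 2, 7, 7]
Step 2: Midrank |d_i| (ties get averaged ranks).
ranks: |7|->5, |2|->2.5, |1|->1, |2|->2.5, |7|->5, |7|->5
Step 3: Attach original signs; sum ranks with positive sign and with negative sign.
W+ = 1 + 2.5 + 5 + 5 = 13.5
W- = 5 + 2.5 = 7.5
(Check: W+ + W- = 21 should equal n(n+1)/2 = 21.)
Step 4: Test statistic W = min(W+, W-) = 7.5.
Step 5: Ties in |d|, so use the tie-corrected normal approximation.
        E[W] = n(n+1)/4 = 6*7/4 = 10.5.
        Tie groups: |d|=2 (t=2), |d|=7 (t=3); sum(t^3 - t) = 30.
        Var[W] = n(n+1)(2n+1)/24 - sum(t^3-t)/48 = 546/24 - 30/48 = 22.125.
        z = (W - E[W]) / sqrt(Var[W]) = (7.5 - 10.5) / 4.7037 = -0.6378.
        Two-sided p = 2*Phi(z) = 0.523609.
Step 6: alpha = 0.05. fail to reject H0.

W+ = 13.5, W- = 7.5, W = min = 7.5, p = 0.523609, fail to reject H0.


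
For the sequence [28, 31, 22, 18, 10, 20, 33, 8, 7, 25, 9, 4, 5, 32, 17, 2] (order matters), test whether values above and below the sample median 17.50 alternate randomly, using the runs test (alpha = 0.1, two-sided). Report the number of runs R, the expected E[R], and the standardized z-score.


Step 1: Compute median = 17.50; label A = above, B = below.
Labels in order: AAAABAABBABBBABB  (n_A = 8, n_B = 8)
Step 2: Count runs R = 8.
Step 3: Under H0 (random ordering), E[R] = 2*n_A*n_B/(n_A+n_B) + 1 = 2*8*8/16 + 1 = 9.0000.
        Var[R] = 2*n_A*n_B*(2*n_A*n_B - n_A - n_B) / ((n_A+n_B)^2 * (n_A+n_B-1)) = 14336/3840 = 3.7333.
        SD[R] = 1.9322.
Step 4: Continuity-corrected z = (R + 0.5 - E[R]) / SD[R] = (8 + 0.5 - 9.0000) / 1.9322 = -0.2588.
Step 5: Two-sided p-value via normal approximation = 2*(1 - Phi(|z|)) = 0.795809.
Step 6: alpha = 0.1. fail to reject H0.

R = 8, z = -0.2588, p = 0.795809, fail to reject H0.


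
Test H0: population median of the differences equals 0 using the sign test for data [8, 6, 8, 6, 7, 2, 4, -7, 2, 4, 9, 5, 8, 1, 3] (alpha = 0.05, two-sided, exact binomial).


Step 1: Discard zero differences. Original n = 15; n_eff = number of nonzero differences = 15.
Nonzero differences (with sign): +8, +6, +8, +6, +7, +2, +4, -7, +2, +4, +9, +5, +8, +1, +3
Step 2: Count signs: positive = 14, negative = 1.
Step 3: Under H0: P(positive) = 0.5, so the number of positives S ~ Bin(15, 0.5).
Step 4: Two-sided exact p-value = sum of Bin(15,0.5) probabilities at or below the observed probability = 0.000977.
Step 5: alpha = 0.05. reject H0.

n_eff = 15, pos = 14, neg = 1, p = 0.000977, reject H0.


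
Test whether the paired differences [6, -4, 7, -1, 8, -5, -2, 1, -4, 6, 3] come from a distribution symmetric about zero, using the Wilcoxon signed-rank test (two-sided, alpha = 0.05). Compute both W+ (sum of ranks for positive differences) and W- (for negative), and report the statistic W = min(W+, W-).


Step 1: Drop any zero differences (none here) and take |d_i|.
|d| = [6, 4, 7, 1, 8, 5, 2, 1, 4, 6, 3]
Step 2: Midrank |d_i| (ties get averaged ranks).
ranks: |6|->8.5, |4|->5.5, |7|->10, |1|->1.5, |8|->11, |5|->7, |2|->3, |1|->1.5, |4|->5.5, |6|->8.5, |3|->4
Step 3: Attach original signs; sum ranks with positive sign and with negative sign.
W+ = 8.5 + 10 + 11 + 1.5 + 8.5 + 4 = 43.5
W- = 5.5 + 1.5 + 7 + 3 + 5.5 = 22.5
(Check: W+ + W- = 66 should equal n(n+1)/2 = 66.)
Step 4: Test statistic W = min(W+, W-) = 22.5.
Step 5: Ties in |d|, so use the tie-corrected normal approximation.
        E[W] = n(n+1)/4 = 11*12/4 = 33.
        Tie groups: |d|=1 (t=2), |d|=4 (t=2), |d|=6 (t=2); sum(t^3 - t) = 18.
        Var[W] = n(n+1)(2n+1)/24 - sum(t^3-t)/48 = 3036/24 - 18/48 = 126.125.
        z = (W - E[W]) / sqrt(Var[W]) = (22.5 - 33) / 11.2305 = -0.9350.
        Two-sided p = 2*Phi(z) = 0.349814.
Step 6: alpha = 0.05. fail to reject H0.

W+ = 43.5, W- = 22.5, W = min = 22.5, p = 0.349814, fail to reject H0.


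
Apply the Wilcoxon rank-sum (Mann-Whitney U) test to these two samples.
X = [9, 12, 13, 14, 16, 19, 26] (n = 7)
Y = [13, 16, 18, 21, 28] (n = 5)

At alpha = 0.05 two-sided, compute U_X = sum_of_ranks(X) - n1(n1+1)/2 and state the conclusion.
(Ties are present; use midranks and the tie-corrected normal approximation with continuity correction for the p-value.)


Step 1: Combine and sort all 12 observations; assign midranks.
sorted (value, group): (9,X), (12,X), (13,X), (13,Y), (14,X), (16,X), (16,Y), (18,Y), (19,X), (21,Y), (26,X), (28,Y)
ranks: 9->1, 12->2, 13->3.5, 13->3.5, 14->5, 16->6.5, 16->6.5, 18->8, 19->9, 21->10, 26->11, 28->12
Step 2: Rank sum for X: R1 = 1 + 2 + 3.5 + 5 + 6.5 + 9 + 11 = 38.
Step 3: U_X = R1 - n1(n1+1)/2 = 38 - 7*8/2 = 38 - 28 = 10.
       U_Y = n1*n2 - U_X = 35 - 10 = 25.
Step 4: Ties are present, so use the tie-corrected normal approximation (with continuity correction) for the p-value.
Step 5: p-value = 0.253956; compare to alpha = 0.05. fail to reject H0.

U_X = 10, p = 0.253956, fail to reject H0 at alpha = 0.05.


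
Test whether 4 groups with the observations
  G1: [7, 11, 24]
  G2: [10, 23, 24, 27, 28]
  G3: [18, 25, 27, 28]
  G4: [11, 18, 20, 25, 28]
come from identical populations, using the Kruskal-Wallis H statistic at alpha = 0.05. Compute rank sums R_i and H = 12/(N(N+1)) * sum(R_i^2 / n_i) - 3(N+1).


Step 1: Combine all N = 17 observations and assign midranks.
sorted (value, group, rank): (7,G1,1), (10,G2,2), (11,G1,3.5), (11,G4,3.5), (18,G3,5.5), (18,G4,5.5), (20,G4,7), (23,G2,8), (24,G1,9.5), (24,G2,9.5), (25,G3,11.5), (25,G4,11.5), (27,G2,13.5), (27,G3,13.5), (28,G2,16), (28,G3,16), (28,G4,16)
Step 2: Sum ranks within each group.
R_1 = 14 (n_1 = 3)
R_2 = 49 (n_2 = 5)
R_3 = 46.5 (n_3 = 4)
R_4 = 43.5 (n_4 = 5)
Step 3: H = 12/(N(N+1)) * sum(R_i^2/n_i) - 3(N+1)
     = 12/(17*18) * (14^2/3 + 49^2/5 + 46.5^2/4 + 43.5^2/5) - 3*18
     = 0.039216 * 1464.55 - 54
     = 3.433170.
Step 4: Ties present; correction factor C = 1 - 54/(17^3 - 17) = 0.988971. Corrected H = 3.433170 / 0.988971 = 3.471458.
Step 5: Under H0, H ~ chi^2(3); p-value = 0.324483.
Step 6: alpha = 0.05. fail to reject H0.

H = 3.4715, df = 3, p = 0.324483, fail to reject H0.


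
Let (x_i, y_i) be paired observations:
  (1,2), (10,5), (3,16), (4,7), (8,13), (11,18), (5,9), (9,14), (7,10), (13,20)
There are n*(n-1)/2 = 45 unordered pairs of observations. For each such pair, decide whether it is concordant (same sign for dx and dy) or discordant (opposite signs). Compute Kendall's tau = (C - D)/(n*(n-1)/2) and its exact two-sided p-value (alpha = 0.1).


Step 1: Enumerate the 45 unordered pairs (i,j) with i<j and classify each by sign(x_j-x_i) * sign(y_j-y_i).
  (1,2):dx=+9,dy=+3->C; (1,3):dx=+2,dy=+14->C; (1,4):dx=+3,dy=+5->C; (1,5):dx=+7,dy=+11->C
  (1,6):dx=+10,dy=+16->C; (1,7):dx=+4,dy=+7->C; (1,8):dx=+8,dy=+12->C; (1,9):dx=+6,dy=+8->C
  (1,10):dx=+12,dy=+18->C; (2,3):dx=-7,dy=+11->D; (2,4):dx=-6,dy=+2->D; (2,5):dx=-2,dy=+8->D
  (2,6):dx=+1,dy=+13->C; (2,7):dx=-5,dy=+4->D; (2,8):dx=-1,dy=+9->D; (2,9):dx=-3,dy=+5->D
  (2,10):dx=+3,dy=+15->C; (3,4):dx=+1,dy=-9->D; (3,5):dx=+5,dy=-3->D; (3,6):dx=+8,dy=+2->C
  (3,7):dx=+2,dy=-7->D; (3,8):dx=+6,dy=-2->D; (3,9):dx=+4,dy=-6->D; (3,10):dx=+10,dy=+4->C
  (4,5):dx=+4,dy=+6->C; (4,6):dx=+7,dy=+11->C; (4,7):dx=+1,dy=+2->C; (4,8):dx=+5,dy=+7->C
  (4,9):dx=+3,dy=+3->C; (4,10):dx=+9,dy=+13->C; (5,6):dx=+3,dy=+5->C; (5,7):dx=-3,dy=-4->C
  (5,8):dx=+1,dy=+1->C; (5,9):dx=-1,dy=-3->C; (5,10):dx=+5,dy=+7->C; (6,7):dx=-6,dy=-9->C
  (6,8):dx=-2,dy=-4->C; (6,9):dx=-4,dy=-8->C; (6,10):dx=+2,dy=+2->C; (7,8):dx=+4,dy=+5->C
  (7,9):dx=+2,dy=+1->C; (7,10):dx=+8,dy=+11->C; (8,9):dx=-2,dy=-4->C; (8,10):dx=+4,dy=+6->C
  (9,10):dx=+6,dy=+10->C
Step 2: C = 34, D = 11, total pairs = 45.
Step 3: tau = (C - D)/(n(n-1)/2) = (34 - 11)/45 = 0.511111.
Step 4: Exact two-sided p-value (enumerate n! = 3628800 permutations of y under H0): p = 0.046623.
Step 5: alpha = 0.1. reject H0.

tau_b = 0.5111 (C=34, D=11), p = 0.046623, reject H0.


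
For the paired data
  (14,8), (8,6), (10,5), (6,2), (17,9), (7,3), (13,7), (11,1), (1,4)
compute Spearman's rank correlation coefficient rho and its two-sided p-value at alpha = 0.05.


Step 1: Rank x and y separately (midranks; no ties here).
rank(x): 14->8, 8->4, 10->5, 6->2, 17->9, 7->3, 13->7, 11->6, 1->1
rank(y): 8->8, 6->6, 5->5, 2->2, 9->9, 3->3, 7->7, 1->1, 4->4
Step 2: d_i = R_x(i) - R_y(i); compute d_i^2.
  (8-8)^2=0, (4-6)^2=4, (5-5)^2=0, (2-2)^2=0, (9-9)^2=0, (3-3)^2=0, (7-7)^2=0, (6-1)^2=25, (1-4)^2=9
sum(d^2) = 38.
Step 3: rho = 1 - 6*38 / (9*(9^2 - 1)) = 1 - 228/720 = 0.683333.
Step 4: Under H0, t = rho * sqrt((n-2)/(1-rho^2)) = 2.4763 ~ t(7).
Step 5: Two-sided p-value from the t-distribution with 7 df = 0.042442.
Step 6: alpha = 0.05. reject H0.

rho = 0.6833, p = 0.042442, reject H0 at alpha = 0.05.


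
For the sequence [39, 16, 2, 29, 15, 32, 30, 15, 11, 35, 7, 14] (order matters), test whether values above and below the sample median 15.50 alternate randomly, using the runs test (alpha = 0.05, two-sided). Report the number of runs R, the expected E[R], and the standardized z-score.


Step 1: Compute median = 15.50; label A = above, B = below.
Labels in order: AABABAABBABB  (n_A = 6, n_B = 6)
Step 2: Count runs R = 8.
Step 3: Under H0 (random ordering), E[R] = 2*n_A*n_B/(n_A+n_B) + 1 = 2*6*6/12 + 1 = 7.0000.
        Var[R] = 2*n_A*n_B*(2*n_A*n_B - n_A - n_B) / ((n_A+n_B)^2 * (n_A+n_B-1)) = 4320/1584 = 2.7273.
        SD[R] = 1.6514.
Step 4: Continuity-corrected z = (R - 0.5 - E[R]) / SD[R] = (8 - 0.5 - 7.0000) / 1.6514 = 0.3028.
Step 5: Two-sided p-value via normal approximation = 2*(1 - Phi(|z|)) = 0.762069.
Step 6: alpha = 0.05. fail to reject H0.

R = 8, z = 0.3028, p = 0.762069, fail to reject H0.


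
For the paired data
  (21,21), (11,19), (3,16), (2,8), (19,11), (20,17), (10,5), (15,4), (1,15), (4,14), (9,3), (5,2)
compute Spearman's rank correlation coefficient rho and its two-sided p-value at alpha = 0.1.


Step 1: Rank x and y separately (midranks; no ties here).
rank(x): 21->12, 11->8, 3->3, 2->2, 19->10, 20->11, 10->7, 15->9, 1->1, 4->4, 9->6, 5->5
rank(y): 21->12, 19->11, 16->9, 8->5, 11->6, 17->10, 5->4, 4->3, 15->8, 14->7, 3->2, 2->1
Step 2: d_i = R_x(i) - R_y(i); compute d_i^2.
  (12-12)^2=0, (8-11)^2=9, (3-9)^2=36, (2-5)^2=9, (10-6)^2=16, (11-10)^2=1, (7-4)^2=9, (9-3)^2=36, (1-8)^2=49, (4-7)^2=9, (6-2)^2=16, (5-1)^2=16
sum(d^2) = 206.
Step 3: rho = 1 - 6*206 / (12*(12^2 - 1)) = 1 - 1236/1716 = 0.279720.
Step 4: Under H0, t = rho * sqrt((n-2)/(1-rho^2)) = 0.9213 ~ t(10).
Step 5: Two-sided p-value from the t-distribution with 10 df = 0.378569.
Step 6: alpha = 0.1. fail to reject H0.

rho = 0.2797, p = 0.378569, fail to reject H0 at alpha = 0.1.


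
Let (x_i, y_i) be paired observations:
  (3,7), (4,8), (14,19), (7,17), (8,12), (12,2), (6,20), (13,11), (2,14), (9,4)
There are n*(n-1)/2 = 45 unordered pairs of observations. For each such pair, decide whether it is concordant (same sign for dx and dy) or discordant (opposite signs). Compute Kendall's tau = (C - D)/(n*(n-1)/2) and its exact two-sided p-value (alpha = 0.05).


Step 1: Enumerate the 45 unordered pairs (i,j) with i<j and classify each by sign(x_j-x_i) * sign(y_j-y_i).
  (1,2):dx=+1,dy=+1->C; (1,3):dx=+11,dy=+12->C; (1,4):dx=+4,dy=+10->C; (1,5):dx=+5,dy=+5->C
  (1,6):dx=+9,dy=-5->D; (1,7):dx=+3,dy=+13->C; (1,8):dx=+10,dy=+4->C; (1,9):dx=-1,dy=+7->D
  (1,10):dx=+6,dy=-3->D; (2,3):dx=+10,dy=+11->C; (2,4):dx=+3,dy=+9->C; (2,5):dx=+4,dy=+4->C
  (2,6):dx=+8,dy=-6->D; (2,7):dx=+2,dy=+12->C; (2,8):dx=+9,dy=+3->C; (2,9):dx=-2,dy=+6->D
  (2,10):dx=+5,dy=-4->D; (3,4):dx=-7,dy=-2->C; (3,5):dx=-6,dy=-7->C; (3,6):dx=-2,dy=-17->C
  (3,7):dx=-8,dy=+1->D; (3,8):dx=-1,dy=-8->C; (3,9):dx=-12,dy=-5->C; (3,10):dx=-5,dy=-15->C
  (4,5):dx=+1,dy=-5->D; (4,6):dx=+5,dy=-15->D; (4,7):dx=-1,dy=+3->D; (4,8):dx=+6,dy=-6->D
  (4,9):dx=-5,dy=-3->C; (4,10):dx=+2,dy=-13->D; (5,6):dx=+4,dy=-10->D; (5,7):dx=-2,dy=+8->D
  (5,8):dx=+5,dy=-1->D; (5,9):dx=-6,dy=+2->D; (5,10):dx=+1,dy=-8->D; (6,7):dx=-6,dy=+18->D
  (6,8):dx=+1,dy=+9->C; (6,9):dx=-10,dy=+12->D; (6,10):dx=-3,dy=+2->D; (7,8):dx=+7,dy=-9->D
  (7,9):dx=-4,dy=-6->C; (7,10):dx=+3,dy=-16->D; (8,9):dx=-11,dy=+3->D; (8,10):dx=-4,dy=-7->C
  (9,10):dx=+7,dy=-10->D
Step 2: C = 21, D = 24, total pairs = 45.
Step 3: tau = (C - D)/(n(n-1)/2) = (21 - 24)/45 = -0.066667.
Step 4: Exact two-sided p-value (enumerate n! = 3628800 permutations of y under H0): p = 0.861801.
Step 5: alpha = 0.05. fail to reject H0.

tau_b = -0.0667 (C=21, D=24), p = 0.861801, fail to reject H0.


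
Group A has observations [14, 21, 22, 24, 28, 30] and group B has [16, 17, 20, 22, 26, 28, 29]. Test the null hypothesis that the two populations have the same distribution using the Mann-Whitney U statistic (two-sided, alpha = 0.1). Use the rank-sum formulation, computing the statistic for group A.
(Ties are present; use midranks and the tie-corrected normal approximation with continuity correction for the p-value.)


Step 1: Combine and sort all 13 observations; assign midranks.
sorted (value, group): (14,X), (16,Y), (17,Y), (20,Y), (21,X), (22,X), (22,Y), (24,X), (26,Y), (28,X), (28,Y), (29,Y), (30,X)
ranks: 14->1, 16->2, 17->3, 20->4, 21->5, 22->6.5, 22->6.5, 24->8, 26->9, 28->10.5, 28->10.5, 29->12, 30->13
Step 2: Rank sum for X: R1 = 1 + 5 + 6.5 + 8 + 10.5 + 13 = 44.
Step 3: U_X = R1 - n1(n1+1)/2 = 44 - 6*7/2 = 44 - 21 = 23.
       U_Y = n1*n2 - U_X = 42 - 23 = 19.
Step 4: Ties are present, so use the tie-corrected normal approximation (with continuity correction) for the p-value.
Step 5: p-value = 0.829863; compare to alpha = 0.1. fail to reject H0.

U_X = 23, p = 0.829863, fail to reject H0 at alpha = 0.1.


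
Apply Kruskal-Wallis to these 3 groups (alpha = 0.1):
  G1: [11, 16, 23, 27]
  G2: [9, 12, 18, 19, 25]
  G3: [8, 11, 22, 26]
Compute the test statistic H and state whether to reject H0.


Step 1: Combine all N = 13 observations and assign midranks.
sorted (value, group, rank): (8,G3,1), (9,G2,2), (11,G1,3.5), (11,G3,3.5), (12,G2,5), (16,G1,6), (18,G2,7), (19,G2,8), (22,G3,9), (23,G1,10), (25,G2,11), (26,G3,12), (27,G1,13)
Step 2: Sum ranks within each group.
R_1 = 32.5 (n_1 = 4)
R_2 = 33 (n_2 = 5)
R_3 = 25.5 (n_3 = 4)
Step 3: H = 12/(N(N+1)) * sum(R_i^2/n_i) - 3(N+1)
     = 12/(13*14) * (32.5^2/4 + 33^2/5 + 25.5^2/4) - 3*14
     = 0.065934 * 644.425 - 42
     = 0.489560.
Step 4: Ties present; correction factor C = 1 - 6/(13^3 - 13) = 0.997253. Corrected H = 0.489560 / 0.997253 = 0.490909.
Step 5: Under H0, H ~ chi^2(2); p-value = 0.782349.
Step 6: alpha = 0.1. fail to reject H0.

H = 0.4909, df = 2, p = 0.782349, fail to reject H0.


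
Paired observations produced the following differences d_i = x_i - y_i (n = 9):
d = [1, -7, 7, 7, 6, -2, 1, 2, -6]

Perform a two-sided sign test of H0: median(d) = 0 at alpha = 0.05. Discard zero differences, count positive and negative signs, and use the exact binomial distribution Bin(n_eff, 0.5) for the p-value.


Step 1: Discard zero differences. Original n = 9; n_eff = number of nonzero differences = 9.
Nonzero differences (with sign): +1, -7, +7, +7, +6, -2, +1, +2, -6
Step 2: Count signs: positive = 6, negative = 3.
Step 3: Under H0: P(positive) = 0.5, so the number of positives S ~ Bin(9, 0.5).
Step 4: Two-sided exact p-value = sum of Bin(9,0.5) probabilities at or below the observed probability = 0.507812.
Step 5: alpha = 0.05. fail to reject H0.

n_eff = 9, pos = 6, neg = 3, p = 0.507812, fail to reject H0.


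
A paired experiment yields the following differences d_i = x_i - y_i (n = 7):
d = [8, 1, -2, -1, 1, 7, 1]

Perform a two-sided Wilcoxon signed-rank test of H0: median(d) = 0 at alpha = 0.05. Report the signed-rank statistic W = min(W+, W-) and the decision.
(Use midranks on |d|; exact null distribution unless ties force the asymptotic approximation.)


Step 1: Drop any zero differences (none here) and take |d_i|.
|d| = [8, 1, 2, 1, 1, 7, 1]
Step 2: Midrank |d_i| (ties get averaged ranks).
ranks: |8|->7, |1|->2.5, |2|->5, |1|->2.5, |1|->2.5, |7|->6, |1|->2.5
Step 3: Attach original signs; sum ranks with positive sign and with negative sign.
W+ = 7 + 2.5 + 2.5 + 6 + 2.5 = 20.5
W- = 5 + 2.5 = 7.5
(Check: W+ + W- = 28 should equal n(n+1)/2 = 28.)
Step 4: Test statistic W = min(W+, W-) = 7.5.
Step 5: Ties in |d|, so use the tie-corrected normal approximation.
        E[W] = n(n+1)/4 = 7*8/4 = 14.
        Tie groups: |d|=1 (t=4); sum(t^3 - t) = 60.
        Var[W] = n(n+1)(2n+1)/24 - sum(t^3-t)/48 = 840/24 - 60/48 = 33.75.
        z = (W - E[W]) / sqrt(Var[W]) = (7.5 - 14) / 5.8095 = -1.1189.
        Two-sided p = 2*Phi(z) = 0.263199.
Step 6: alpha = 0.05. fail to reject H0.

W+ = 20.5, W- = 7.5, W = min = 7.5, p = 0.263199, fail to reject H0.


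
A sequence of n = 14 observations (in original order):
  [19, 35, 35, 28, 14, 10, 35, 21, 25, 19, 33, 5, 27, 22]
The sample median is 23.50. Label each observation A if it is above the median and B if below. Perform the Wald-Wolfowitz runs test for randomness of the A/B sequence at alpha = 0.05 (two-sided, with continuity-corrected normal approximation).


Step 1: Compute median = 23.50; label A = above, B = below.
Labels in order: BAAABBABABABAB  (n_A = 7, n_B = 7)
Step 2: Count runs R = 11.
Step 3: Under H0 (random ordering), E[R] = 2*n_A*n_B/(n_A+n_B) + 1 = 2*7*7/14 + 1 = 8.0000.
        Var[R] = 2*n_A*n_B*(2*n_A*n_B - n_A - n_B) / ((n_A+n_B)^2 * (n_A+n_B-1)) = 8232/2548 = 3.2308.
        SD[R] = 1.7974.
Step 4: Continuity-corrected z = (R - 0.5 - E[R]) / SD[R] = (11 - 0.5 - 8.0000) / 1.7974 = 1.3909.
Step 5: Two-sided p-value via normal approximation = 2*(1 - Phi(|z|)) = 0.164264.
Step 6: alpha = 0.05. fail to reject H0.

R = 11, z = 1.3909, p = 0.164264, fail to reject H0.


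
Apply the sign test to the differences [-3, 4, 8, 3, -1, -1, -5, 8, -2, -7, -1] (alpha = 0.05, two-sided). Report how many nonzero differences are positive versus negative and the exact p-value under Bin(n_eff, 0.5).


Step 1: Discard zero differences. Original n = 11; n_eff = number of nonzero differences = 11.
Nonzero differences (with sign): -3, +4, +8, +3, -1, -1, -5, +8, -2, -7, -1
Step 2: Count signs: positive = 4, negative = 7.
Step 3: Under H0: P(positive) = 0.5, so the number of positives S ~ Bin(11, 0.5).
Step 4: Two-sided exact p-value = sum of Bin(11,0.5) probabilities at or below the observed probability = 0.548828.
Step 5: alpha = 0.05. fail to reject H0.

n_eff = 11, pos = 4, neg = 7, p = 0.548828, fail to reject H0.


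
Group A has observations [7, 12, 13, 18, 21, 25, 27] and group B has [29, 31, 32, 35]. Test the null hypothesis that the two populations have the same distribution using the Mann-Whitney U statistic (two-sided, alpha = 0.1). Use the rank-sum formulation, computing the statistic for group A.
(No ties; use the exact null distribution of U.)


Step 1: Combine and sort all 11 observations; assign midranks.
sorted (value, group): (7,X), (12,X), (13,X), (18,X), (21,X), (25,X), (27,X), (29,Y), (31,Y), (32,Y), (35,Y)
ranks: 7->1, 12->2, 13->3, 18->4, 21->5, 25->6, 27->7, 29->8, 31->9, 32->10, 35->11
Step 2: Rank sum for X: R1 = 1 + 2 + 3 + 4 + 5 + 6 + 7 = 28.
Step 3: U_X = R1 - n1(n1+1)/2 = 28 - 7*8/2 = 28 - 28 = 0.
       U_Y = n1*n2 - U_X = 28 - 0 = 28.
Step 4: No ties, so the exact null distribution of U (based on enumerating the C(11,7) = 330 equally likely rank assignments) gives the two-sided p-value.
Step 5: p-value = 0.006061; compare to alpha = 0.1. reject H0.

U_X = 0, p = 0.006061, reject H0 at alpha = 0.1.


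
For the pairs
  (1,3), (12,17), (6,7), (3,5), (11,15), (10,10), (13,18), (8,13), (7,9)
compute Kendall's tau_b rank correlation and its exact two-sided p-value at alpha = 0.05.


Step 1: Enumerate the 36 unordered pairs (i,j) with i<j and classify each by sign(x_j-x_i) * sign(y_j-y_i).
  (1,2):dx=+11,dy=+14->C; (1,3):dx=+5,dy=+4->C; (1,4):dx=+2,dy=+2->C; (1,5):dx=+10,dy=+12->C
  (1,6):dx=+9,dy=+7->C; (1,7):dx=+12,dy=+15->C; (1,8):dx=+7,dy=+10->C; (1,9):dx=+6,dy=+6->C
  (2,3):dx=-6,dy=-10->C; (2,4):dx=-9,dy=-12->C; (2,5):dx=-1,dy=-2->C; (2,6):dx=-2,dy=-7->C
  (2,7):dx=+1,dy=+1->C; (2,8):dx=-4,dy=-4->C; (2,9):dx=-5,dy=-8->C; (3,4):dx=-3,dy=-2->C
  (3,5):dx=+5,dy=+8->C; (3,6):dx=+4,dy=+3->C; (3,7):dx=+7,dy=+11->C; (3,8):dx=+2,dy=+6->C
  (3,9):dx=+1,dy=+2->C; (4,5):dx=+8,dy=+10->C; (4,6):dx=+7,dy=+5->C; (4,7):dx=+10,dy=+13->C
  (4,8):dx=+5,dy=+8->C; (4,9):dx=+4,dy=+4->C; (5,6):dx=-1,dy=-5->C; (5,7):dx=+2,dy=+3->C
  (5,8):dx=-3,dy=-2->C; (5,9):dx=-4,dy=-6->C; (6,7):dx=+3,dy=+8->C; (6,8):dx=-2,dy=+3->D
  (6,9):dx=-3,dy=-1->C; (7,8):dx=-5,dy=-5->C; (7,9):dx=-6,dy=-9->C; (8,9):dx=-1,dy=-4->C
Step 2: C = 35, D = 1, total pairs = 36.
Step 3: tau = (C - D)/(n(n-1)/2) = (35 - 1)/36 = 0.944444.
Step 4: Exact two-sided p-value (enumerate n! = 362880 permutations of y under H0): p = 0.000050.
Step 5: alpha = 0.05. reject H0.

tau_b = 0.9444 (C=35, D=1), p = 0.000050, reject H0.


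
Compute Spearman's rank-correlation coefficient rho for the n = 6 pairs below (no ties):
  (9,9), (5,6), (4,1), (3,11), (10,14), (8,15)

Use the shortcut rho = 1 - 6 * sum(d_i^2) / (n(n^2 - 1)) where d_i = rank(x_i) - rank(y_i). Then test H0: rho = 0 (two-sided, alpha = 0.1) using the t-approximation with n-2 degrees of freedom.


Step 1: Rank x and y separately (midranks; no ties here).
rank(x): 9->5, 5->3, 4->2, 3->1, 10->6, 8->4
rank(y): 9->3, 6->2, 1->1, 11->4, 14->5, 15->6
Step 2: d_i = R_x(i) - R_y(i); compute d_i^2.
  (5-3)^2=4, (3-2)^2=1, (2-1)^2=1, (1-4)^2=9, (6-5)^2=1, (4-6)^2=4
sum(d^2) = 20.
Step 3: rho = 1 - 6*20 / (6*(6^2 - 1)) = 1 - 120/210 = 0.428571.
Step 4: Under H0, t = rho * sqrt((n-2)/(1-rho^2)) = 0.9487 ~ t(4).
Step 5: Two-sided p-value from the t-distribution with 4 df = 0.396501.
Step 6: alpha = 0.1. fail to reject H0.

rho = 0.4286, p = 0.396501, fail to reject H0 at alpha = 0.1.


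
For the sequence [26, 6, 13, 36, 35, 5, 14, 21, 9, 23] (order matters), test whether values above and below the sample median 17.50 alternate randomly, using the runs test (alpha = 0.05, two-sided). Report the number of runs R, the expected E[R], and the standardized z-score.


Step 1: Compute median = 17.50; label A = above, B = below.
Labels in order: ABBAABBABA  (n_A = 5, n_B = 5)
Step 2: Count runs R = 7.
Step 3: Under H0 (random ordering), E[R] = 2*n_A*n_B/(n_A+n_B) + 1 = 2*5*5/10 + 1 = 6.0000.
        Var[R] = 2*n_A*n_B*(2*n_A*n_B - n_A - n_B) / ((n_A+n_B)^2 * (n_A+n_B-1)) = 2000/900 = 2.2222.
        SD[R] = 1.4907.
Step 4: Continuity-corrected z = (R - 0.5 - E[R]) / SD[R] = (7 - 0.5 - 6.0000) / 1.4907 = 0.3354.
Step 5: Two-sided p-value via normal approximation = 2*(1 - Phi(|z|)) = 0.737316.
Step 6: alpha = 0.05. fail to reject H0.

R = 7, z = 0.3354, p = 0.737316, fail to reject H0.


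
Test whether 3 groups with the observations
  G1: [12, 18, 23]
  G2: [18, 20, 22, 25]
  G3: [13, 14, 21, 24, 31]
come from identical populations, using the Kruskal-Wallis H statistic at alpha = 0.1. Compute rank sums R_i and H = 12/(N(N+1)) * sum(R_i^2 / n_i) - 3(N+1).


Step 1: Combine all N = 12 observations and assign midranks.
sorted (value, group, rank): (12,G1,1), (13,G3,2), (14,G3,3), (18,G1,4.5), (18,G2,4.5), (20,G2,6), (21,G3,7), (22,G2,8), (23,G1,9), (24,G3,10), (25,G2,11), (31,G3,12)
Step 2: Sum ranks within each group.
R_1 = 14.5 (n_1 = 3)
R_2 = 29.5 (n_2 = 4)
R_3 = 34 (n_3 = 5)
Step 3: H = 12/(N(N+1)) * sum(R_i^2/n_i) - 3(N+1)
     = 12/(12*13) * (14.5^2/3 + 29.5^2/4 + 34^2/5) - 3*13
     = 0.076923 * 518.846 - 39
     = 0.911218.
Step 4: Ties present; correction factor C = 1 - 6/(12^3 - 12) = 0.996503. Corrected H = 0.911218 / 0.996503 = 0.914415.
Step 5: Under H0, H ~ chi^2(2); p-value = 0.633049.
Step 6: alpha = 0.1. fail to reject H0.

H = 0.9144, df = 2, p = 0.633049, fail to reject H0.


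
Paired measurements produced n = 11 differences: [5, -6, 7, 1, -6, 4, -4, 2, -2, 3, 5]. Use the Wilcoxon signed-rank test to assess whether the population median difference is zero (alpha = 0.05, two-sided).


Step 1: Drop any zero differences (none here) and take |d_i|.
|d| = [5, 6, 7, 1, 6, 4, 4, 2, 2, 3, 5]
Step 2: Midrank |d_i| (ties get averaged ranks).
ranks: |5|->7.5, |6|->9.5, |7|->11, |1|->1, |6|->9.5, |4|->5.5, |4|->5.5, |2|->2.5, |2|->2.5, |3|->4, |5|->7.5
Step 3: Attach original signs; sum ranks with positive sign and with negative sign.
W+ = 7.5 + 11 + 1 + 5.5 + 2.5 + 4 + 7.5 = 39
W- = 9.5 + 9.5 + 5.5 + 2.5 = 27
(Check: W+ + W- = 66 should equal n(n+1)/2 = 66.)
Step 4: Test statistic W = min(W+, W-) = 27.
Step 5: Ties in |d|, so use the tie-corrected normal approximation.
        E[W] = n(n+1)/4 = 11*12/4 = 33.
        Tie groups: |d|=2 (t=2), |d|=4 (t=2), |d|=5 (t=2), |d|=6 (t=2); sum(t^3 - t) = 24.
        Var[W] = n(n+1)(2n+1)/24 - sum(t^3-t)/48 = 3036/24 - 24/48 = 126.
        z = (W - E[W]) / sqrt(Var[W]) = (27 - 33) / 11.2250 = -0.5345.
        Two-sided p = 2*Phi(z) = 0.592980.
Step 6: alpha = 0.05. fail to reject H0.

W+ = 39, W- = 27, W = min = 27, p = 0.592980, fail to reject H0.


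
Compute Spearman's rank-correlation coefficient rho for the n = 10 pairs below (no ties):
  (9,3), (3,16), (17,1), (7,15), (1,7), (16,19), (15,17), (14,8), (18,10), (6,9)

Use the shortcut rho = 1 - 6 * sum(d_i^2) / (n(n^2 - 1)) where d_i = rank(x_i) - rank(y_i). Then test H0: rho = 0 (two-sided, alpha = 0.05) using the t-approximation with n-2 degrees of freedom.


Step 1: Rank x and y separately (midranks; no ties here).
rank(x): 9->5, 3->2, 17->9, 7->4, 1->1, 16->8, 15->7, 14->6, 18->10, 6->3
rank(y): 3->2, 16->8, 1->1, 15->7, 7->3, 19->10, 17->9, 8->4, 10->6, 9->5
Step 2: d_i = R_x(i) - R_y(i); compute d_i^2.
  (5-2)^2=9, (2-8)^2=36, (9-1)^2=64, (4-7)^2=9, (1-3)^2=4, (8-10)^2=4, (7-9)^2=4, (6-4)^2=4, (10-6)^2=16, (3-5)^2=4
sum(d^2) = 154.
Step 3: rho = 1 - 6*154 / (10*(10^2 - 1)) = 1 - 924/990 = 0.066667.
Step 4: Under H0, t = rho * sqrt((n-2)/(1-rho^2)) = 0.1890 ~ t(8).
Step 5: Two-sided p-value from the t-distribution with 8 df = 0.854813.
Step 6: alpha = 0.05. fail to reject H0.

rho = 0.0667, p = 0.854813, fail to reject H0 at alpha = 0.05.
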